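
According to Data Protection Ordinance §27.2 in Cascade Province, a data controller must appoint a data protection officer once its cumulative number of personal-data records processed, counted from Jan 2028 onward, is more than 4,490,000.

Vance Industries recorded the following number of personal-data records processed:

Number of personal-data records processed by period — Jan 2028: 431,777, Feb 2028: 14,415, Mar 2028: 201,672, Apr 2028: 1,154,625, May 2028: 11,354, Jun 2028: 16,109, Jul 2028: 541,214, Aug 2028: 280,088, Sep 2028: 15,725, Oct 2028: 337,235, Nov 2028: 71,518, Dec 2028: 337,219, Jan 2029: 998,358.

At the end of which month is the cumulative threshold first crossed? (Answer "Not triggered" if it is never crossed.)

Through Jan 2028: 431,777
Through Feb 2028: 446,192
Through Mar 2028: 647,864
Through Apr 2028: 1,802,489
Through May 2028: 1,813,843
Through Jun 2028: 1,829,952
Through Jul 2028: 2,371,166
Through Aug 2028: 2,651,254
Through Sep 2028: 2,666,979
Through Oct 2028: 3,004,214
Through Nov 2028: 3,075,732
Through Dec 2028: 3,412,951
Through Jan 2029: 4,411,309
Final cumulative total 4,411,309 ≤ 4,490,000; the threshold is never exceeded.

Not triggered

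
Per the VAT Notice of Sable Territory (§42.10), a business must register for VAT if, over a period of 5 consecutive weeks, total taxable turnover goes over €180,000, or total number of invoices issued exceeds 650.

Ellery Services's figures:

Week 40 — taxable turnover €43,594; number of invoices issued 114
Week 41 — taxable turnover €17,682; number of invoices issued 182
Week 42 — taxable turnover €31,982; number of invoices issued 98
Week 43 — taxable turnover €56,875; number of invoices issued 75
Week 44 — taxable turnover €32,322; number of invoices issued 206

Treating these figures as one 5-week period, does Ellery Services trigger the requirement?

Total taxable turnover: €43,594 + €17,682 + €31,982 + €56,875 + €32,322 = €182,455 (> €180,000).
Total number of invoices issued: 114 + 182 + 98 + 75 + 206 = 675 (> 650).
The test is 'or': at least one threshold is exceeded.

Yes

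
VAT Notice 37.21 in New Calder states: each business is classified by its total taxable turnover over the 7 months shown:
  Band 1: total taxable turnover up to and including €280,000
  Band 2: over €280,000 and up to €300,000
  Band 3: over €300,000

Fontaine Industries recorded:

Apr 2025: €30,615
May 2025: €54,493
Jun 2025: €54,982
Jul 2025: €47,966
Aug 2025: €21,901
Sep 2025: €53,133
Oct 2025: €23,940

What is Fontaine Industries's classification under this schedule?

Band 2

Total taxable turnover: €30,615 + €54,493 + €54,982 + €47,966 + €21,901 + €53,133 + €23,940 = €287,030.
€280,000 < €287,030 ≤ €300,000, so Band 2 applies.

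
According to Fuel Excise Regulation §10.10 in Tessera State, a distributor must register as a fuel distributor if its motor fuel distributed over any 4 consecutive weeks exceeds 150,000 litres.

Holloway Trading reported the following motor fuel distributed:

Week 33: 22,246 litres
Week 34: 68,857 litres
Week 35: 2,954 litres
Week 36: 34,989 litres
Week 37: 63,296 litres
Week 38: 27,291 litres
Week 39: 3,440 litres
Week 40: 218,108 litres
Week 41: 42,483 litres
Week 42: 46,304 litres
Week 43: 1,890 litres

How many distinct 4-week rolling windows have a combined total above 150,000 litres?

Week 33–Week 36: 22,246 litres + 68,857 litres + 2,954 litres + 34,989 litres = 129,046 litres (under)
Week 34–Week 37: 68,857 litres + 2,954 litres + 34,989 litres + 63,296 litres = 170,096 litres (over)
Week 35–Week 38: 2,954 litres + 34,989 litres + 63,296 litres + 27,291 litres = 128,530 litres (under)
Week 36–Week 39: 34,989 litres + 63,296 litres + 27,291 litres + 3,440 litres = 129,016 litres (under)
Week 37–Week 40: 63,296 litres + 27,291 litres + 3,440 litres + 218,108 litres = 312,135 litres (over)
Week 38–Week 41: 27,291 litres + 3,440 litres + 218,108 litres + 42,483 litres = 291,322 litres (over)
Week 39–Week 42: 3,440 litres + 218,108 litres + 42,483 litres + 46,304 litres = 310,335 litres (over)
Week 40–Week 43: 218,108 litres + 42,483 litres + 46,304 litres + 1,890 litres = 308,785 litres (over)
5 windows exceed the threshold.

5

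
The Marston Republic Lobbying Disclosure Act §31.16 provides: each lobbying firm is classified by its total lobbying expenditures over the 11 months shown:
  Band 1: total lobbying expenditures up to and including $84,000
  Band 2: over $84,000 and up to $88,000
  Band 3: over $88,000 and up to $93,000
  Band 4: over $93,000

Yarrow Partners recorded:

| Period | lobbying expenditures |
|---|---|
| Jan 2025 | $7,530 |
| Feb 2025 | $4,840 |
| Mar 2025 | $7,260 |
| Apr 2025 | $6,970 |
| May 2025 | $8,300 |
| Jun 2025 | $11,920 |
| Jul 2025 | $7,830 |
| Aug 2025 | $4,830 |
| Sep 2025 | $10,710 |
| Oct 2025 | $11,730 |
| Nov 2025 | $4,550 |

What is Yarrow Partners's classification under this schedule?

Total lobbying expenditures: $7,530 + $4,840 + $7,260 + $6,970 + $8,300 + $11,920 + $7,830 + $4,830 + $10,710 + $11,730 + $4,550 = $86,470.
$84,000 < $86,470 ≤ $88,000, so Band 2 applies.

Band 2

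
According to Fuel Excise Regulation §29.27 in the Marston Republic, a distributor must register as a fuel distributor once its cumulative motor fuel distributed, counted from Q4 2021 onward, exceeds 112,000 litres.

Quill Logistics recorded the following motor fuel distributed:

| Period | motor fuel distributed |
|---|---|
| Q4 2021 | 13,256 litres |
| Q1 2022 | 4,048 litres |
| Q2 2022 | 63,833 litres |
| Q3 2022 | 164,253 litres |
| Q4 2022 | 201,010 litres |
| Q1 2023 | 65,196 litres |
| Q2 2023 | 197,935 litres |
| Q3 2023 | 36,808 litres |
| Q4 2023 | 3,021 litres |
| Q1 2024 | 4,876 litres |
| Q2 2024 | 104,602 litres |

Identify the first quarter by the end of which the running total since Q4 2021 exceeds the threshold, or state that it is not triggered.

Q3 2022

Through Q4 2021: 13,256 litres
Through Q1 2022: 17,304 litres
Through Q2 2022: 81,137 litres
Through Q3 2022: 245,390 litres ← exceeds threshold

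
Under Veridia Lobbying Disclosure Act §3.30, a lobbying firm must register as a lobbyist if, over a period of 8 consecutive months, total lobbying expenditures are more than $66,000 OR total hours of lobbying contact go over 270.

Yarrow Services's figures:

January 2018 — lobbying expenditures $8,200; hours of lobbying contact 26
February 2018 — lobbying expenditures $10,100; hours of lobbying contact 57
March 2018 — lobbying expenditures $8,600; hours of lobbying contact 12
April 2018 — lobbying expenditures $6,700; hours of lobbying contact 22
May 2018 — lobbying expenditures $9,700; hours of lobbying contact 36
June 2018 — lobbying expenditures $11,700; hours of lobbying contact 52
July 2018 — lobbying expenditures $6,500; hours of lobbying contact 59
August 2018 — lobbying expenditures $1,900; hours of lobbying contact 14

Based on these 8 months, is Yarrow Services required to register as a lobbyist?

Yes

Total lobbying expenditures: $8,200 + $10,100 + $8,600 + $6,700 + $9,700 + $11,700 + $6,500 + $1,900 = $63,400 (≤ $66,000).
Total hours of lobbying contact: 26 + 57 + 12 + 22 + 36 + 52 + 59 + 14 = 278 (> 270).
The test is 'or': at least one threshold is exceeded.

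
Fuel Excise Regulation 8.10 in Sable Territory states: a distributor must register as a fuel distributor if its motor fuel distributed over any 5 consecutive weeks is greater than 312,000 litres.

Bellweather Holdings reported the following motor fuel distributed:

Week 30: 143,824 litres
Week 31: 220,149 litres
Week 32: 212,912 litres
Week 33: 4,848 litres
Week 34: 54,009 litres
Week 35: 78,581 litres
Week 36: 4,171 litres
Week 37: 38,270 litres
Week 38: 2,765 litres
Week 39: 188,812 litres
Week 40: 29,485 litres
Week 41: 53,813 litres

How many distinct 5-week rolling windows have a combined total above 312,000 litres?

Week 30–Week 34: 143,824 litres + 220,149 litres + 212,912 litres + 4,848 litres + 54,009 litres = 635,742 litres (over)
Week 31–Week 35: 220,149 litres + 212,912 litres + 4,848 litres + 54,009 litres + 78,581 litres = 570,499 litres (over)
Week 32–Week 36: 212,912 litres + 4,848 litres + 54,009 litres + 78,581 litres + 4,171 litres = 354,521 litres (over)
Week 33–Week 37: 4,848 litres + 54,009 litres + 78,581 litres + 4,171 litres + 38,270 litres = 179,879 litres (under)
Week 34–Week 38: 54,009 litres + 78,581 litres + 4,171 litres + 38,270 litres + 2,765 litres = 177,796 litres (under)
Week 35–Week 39: 78,581 litres + 4,171 litres + 38,270 litres + 2,765 litres + 188,812 litres = 312,599 litres (over)
Week 36–Week 40: 4,171 litres + 38,270 litres + 2,765 litres + 188,812 litres + 29,485 litres = 263,503 litres (under)
Week 37–Week 41: 38,270 litres + 2,765 litres + 188,812 litres + 29,485 litres + 53,813 litres = 313,145 litres (over)
5 windows exceed the threshold.

5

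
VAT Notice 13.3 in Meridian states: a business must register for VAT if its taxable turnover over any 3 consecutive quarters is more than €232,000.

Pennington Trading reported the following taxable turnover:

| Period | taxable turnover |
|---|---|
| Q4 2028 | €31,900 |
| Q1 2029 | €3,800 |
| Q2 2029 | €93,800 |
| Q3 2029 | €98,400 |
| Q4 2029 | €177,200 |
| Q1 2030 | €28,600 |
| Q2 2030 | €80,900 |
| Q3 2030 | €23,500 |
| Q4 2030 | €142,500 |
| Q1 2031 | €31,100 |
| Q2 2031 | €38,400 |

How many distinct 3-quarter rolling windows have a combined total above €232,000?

4

Q4 2028–Q2 2029: €31,900 + €3,800 + €93,800 = €129,500 (under)
Q1 2029–Q3 2029: €3,800 + €93,800 + €98,400 = €196,000 (under)
Q2 2029–Q4 2029: €93,800 + €98,400 + €177,200 = €369,400 (over)
Q3 2029–Q1 2030: €98,400 + €177,200 + €28,600 = €304,200 (over)
Q4 2029–Q2 2030: €177,200 + €28,600 + €80,900 = €286,700 (over)
Q1 2030–Q3 2030: €28,600 + €80,900 + €23,500 = €133,000 (under)
Q2 2030–Q4 2030: €80,900 + €23,500 + €142,500 = €246,900 (over)
Q3 2030–Q1 2031: €23,500 + €142,500 + €31,100 = €197,100 (under)
Q4 2030–Q2 2031: €142,500 + €31,100 + €38,400 = €212,000 (under)
4 windows exceed the threshold.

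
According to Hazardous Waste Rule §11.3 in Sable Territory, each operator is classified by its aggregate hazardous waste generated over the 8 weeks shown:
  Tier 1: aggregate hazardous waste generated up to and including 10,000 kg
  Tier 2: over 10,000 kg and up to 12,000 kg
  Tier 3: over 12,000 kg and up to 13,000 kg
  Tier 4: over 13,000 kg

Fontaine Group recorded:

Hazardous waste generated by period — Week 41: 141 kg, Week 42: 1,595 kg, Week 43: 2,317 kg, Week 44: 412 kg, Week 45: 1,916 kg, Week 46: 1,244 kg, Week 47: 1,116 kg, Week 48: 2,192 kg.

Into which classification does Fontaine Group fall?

Tier 2

Aggregate hazardous waste generated: 141 kg + 1,595 kg + 2,317 kg + 412 kg + 1,916 kg + 1,244 kg + 1,116 kg + 2,192 kg = 10,933 kg.
10,000 kg < 10,933 kg ≤ 12,000 kg, so Tier 2 applies.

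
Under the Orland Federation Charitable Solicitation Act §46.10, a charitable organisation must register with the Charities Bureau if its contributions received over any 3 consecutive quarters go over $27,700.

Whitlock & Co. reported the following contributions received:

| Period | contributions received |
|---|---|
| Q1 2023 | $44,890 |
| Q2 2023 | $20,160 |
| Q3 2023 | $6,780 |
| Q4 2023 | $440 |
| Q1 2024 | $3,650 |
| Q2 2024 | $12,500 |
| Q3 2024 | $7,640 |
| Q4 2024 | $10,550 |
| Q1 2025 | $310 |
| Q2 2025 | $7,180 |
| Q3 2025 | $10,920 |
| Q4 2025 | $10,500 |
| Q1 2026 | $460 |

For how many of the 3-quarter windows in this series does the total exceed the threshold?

Q1 2023–Q3 2023: $44,890 + $20,160 + $6,780 = $71,830 (over)
Q2 2023–Q4 2023: $20,160 + $6,780 + $440 = $27,380 (under)
Q3 2023–Q1 2024: $6,780 + $440 + $3,650 = $10,870 (under)
Q4 2023–Q2 2024: $440 + $3,650 + $12,500 = $16,590 (under)
Q1 2024–Q3 2024: $3,650 + $12,500 + $7,640 = $23,790 (under)
Q2 2024–Q4 2024: $12,500 + $7,640 + $10,550 = $30,690 (over)
Q3 2024–Q1 2025: $7,640 + $10,550 + $310 = $18,500 (under)
Q4 2024–Q2 2025: $10,550 + $310 + $7,180 = $18,040 (under)
Q1 2025–Q3 2025: $310 + $7,180 + $10,920 = $18,410 (under)
Q2 2025–Q4 2025: $7,180 + $10,920 + $10,500 = $28,600 (over)
Q3 2025–Q1 2026: $10,920 + $10,500 + $460 = $21,880 (under)
3 windows exceed the threshold.

3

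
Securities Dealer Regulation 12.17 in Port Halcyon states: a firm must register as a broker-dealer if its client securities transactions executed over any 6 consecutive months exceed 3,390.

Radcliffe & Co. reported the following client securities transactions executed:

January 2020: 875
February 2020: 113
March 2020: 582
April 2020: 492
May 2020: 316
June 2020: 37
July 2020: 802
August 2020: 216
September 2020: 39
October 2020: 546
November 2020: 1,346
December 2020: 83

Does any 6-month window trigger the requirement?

No

January 2020–June 2020: 875 + 113 + 582 + 492 + 316 + 37 = 2,415 (under)
February 2020–July 2020: 113 + 582 + 492 + 316 + 37 + 802 = 2,342 (under)
March 2020–August 2020: 582 + 492 + 316 + 37 + 802 + 216 = 2,445 (under)
April 2020–September 2020: 492 + 316 + 37 + 802 + 216 + 39 = 1,902 (under)
May 2020–October 2020: 316 + 37 + 802 + 216 + 39 + 546 = 1,956 (under)
June 2020–November 2020: 37 + 802 + 216 + 39 + 546 + 1,346 = 2,986 (under)
July 2020–December 2020: 802 + 216 + 39 + 546 + 1,346 + 83 = 3,032 (under)
No window exceeds 3,390.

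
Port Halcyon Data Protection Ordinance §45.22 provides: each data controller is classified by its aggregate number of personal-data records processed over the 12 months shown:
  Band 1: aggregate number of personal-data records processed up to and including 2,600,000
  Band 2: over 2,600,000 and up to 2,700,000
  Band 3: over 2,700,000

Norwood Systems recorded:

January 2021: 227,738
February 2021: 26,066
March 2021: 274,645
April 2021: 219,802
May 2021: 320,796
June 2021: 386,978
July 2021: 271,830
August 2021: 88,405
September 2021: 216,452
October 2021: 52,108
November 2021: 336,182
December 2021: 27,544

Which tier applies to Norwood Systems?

Aggregate number of personal-data records processed: 227,738 + 26,066 + 274,645 + 219,802 + 320,796 + 386,978 + 271,830 + 88,405 + 216,452 + 52,108 + 336,182 + 27,544 = 2,448,546.
2,448,546 ≤ 2,600,000, so Band 1 applies.

Band 1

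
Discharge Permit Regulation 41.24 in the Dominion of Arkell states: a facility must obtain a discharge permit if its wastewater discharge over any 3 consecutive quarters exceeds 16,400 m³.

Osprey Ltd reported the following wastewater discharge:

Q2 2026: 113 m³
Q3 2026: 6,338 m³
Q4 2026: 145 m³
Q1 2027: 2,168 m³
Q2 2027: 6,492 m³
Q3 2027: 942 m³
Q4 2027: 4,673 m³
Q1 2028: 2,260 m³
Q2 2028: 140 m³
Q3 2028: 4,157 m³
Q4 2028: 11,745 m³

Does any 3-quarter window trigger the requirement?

No

Q2 2026–Q4 2026: 113 m³ + 6,338 m³ + 145 m³ = 6,596 m³ (under)
Q3 2026–Q1 2027: 6,338 m³ + 145 m³ + 2,168 m³ = 8,651 m³ (under)
Q4 2026–Q2 2027: 145 m³ + 2,168 m³ + 6,492 m³ = 8,805 m³ (under)
Q1 2027–Q3 2027: 2,168 m³ + 6,492 m³ + 942 m³ = 9,602 m³ (under)
Q2 2027–Q4 2027: 6,492 m³ + 942 m³ + 4,673 m³ = 12,107 m³ (under)
Q3 2027–Q1 2028: 942 m³ + 4,673 m³ + 2,260 m³ = 7,875 m³ (under)
Q4 2027–Q2 2028: 4,673 m³ + 2,260 m³ + 140 m³ = 7,073 m³ (under)
Q1 2028–Q3 2028: 2,260 m³ + 140 m³ + 4,157 m³ = 6,557 m³ (under)
Q2 2028–Q4 2028: 140 m³ + 4,157 m³ + 11,745 m³ = 16,042 m³ (under)
No window exceeds 16,400 m³.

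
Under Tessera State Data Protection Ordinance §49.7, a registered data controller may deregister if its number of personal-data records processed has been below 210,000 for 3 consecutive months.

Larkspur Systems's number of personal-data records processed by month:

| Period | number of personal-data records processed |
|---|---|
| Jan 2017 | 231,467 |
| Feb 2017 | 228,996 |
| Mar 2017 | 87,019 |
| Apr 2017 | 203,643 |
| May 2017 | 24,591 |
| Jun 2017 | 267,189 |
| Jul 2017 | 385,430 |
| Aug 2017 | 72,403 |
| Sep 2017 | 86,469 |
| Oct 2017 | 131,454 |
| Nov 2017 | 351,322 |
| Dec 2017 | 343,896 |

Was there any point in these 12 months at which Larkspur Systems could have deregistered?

Yes

Months below 210,000: Mar 2017, Apr 2017, May 2017, Aug 2017, Sep 2017, Oct 2017.
Longest run of consecutive months below the threshold: 3.
3 ≥ 3, so Larkspur Systems became eligible.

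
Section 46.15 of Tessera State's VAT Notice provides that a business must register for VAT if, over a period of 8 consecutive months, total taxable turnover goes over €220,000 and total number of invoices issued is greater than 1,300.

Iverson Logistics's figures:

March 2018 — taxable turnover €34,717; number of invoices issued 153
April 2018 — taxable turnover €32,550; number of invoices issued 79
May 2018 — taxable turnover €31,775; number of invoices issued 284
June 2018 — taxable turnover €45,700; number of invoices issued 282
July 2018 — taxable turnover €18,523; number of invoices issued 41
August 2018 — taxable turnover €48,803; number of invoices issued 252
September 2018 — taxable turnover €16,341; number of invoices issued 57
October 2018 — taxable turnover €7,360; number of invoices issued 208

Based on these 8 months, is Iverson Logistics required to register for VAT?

Yes

Total taxable turnover: €34,717 + €32,550 + €31,775 + €45,700 + €18,523 + €48,803 + €16,341 + €7,360 = €235,769 (> €220,000).
Total number of invoices issued: 153 + 79 + 284 + 282 + 41 + 252 + 57 + 208 = 1,356 (> 1,300).
The test is 'and': both thresholds are exceeded.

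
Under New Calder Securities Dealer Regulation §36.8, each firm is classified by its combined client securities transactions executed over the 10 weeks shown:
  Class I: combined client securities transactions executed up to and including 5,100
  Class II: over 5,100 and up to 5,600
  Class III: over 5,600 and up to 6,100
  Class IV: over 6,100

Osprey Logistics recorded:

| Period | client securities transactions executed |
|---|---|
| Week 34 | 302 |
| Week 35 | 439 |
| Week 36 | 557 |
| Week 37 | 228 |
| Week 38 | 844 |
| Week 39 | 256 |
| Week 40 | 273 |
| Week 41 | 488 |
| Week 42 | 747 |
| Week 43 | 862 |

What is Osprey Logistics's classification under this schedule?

Class I

Combined client securities transactions executed: 302 + 439 + 557 + 228 + 844 + 256 + 273 + 488 + 747 + 862 = 4,996.
4,996 ≤ 5,100, so Class I applies.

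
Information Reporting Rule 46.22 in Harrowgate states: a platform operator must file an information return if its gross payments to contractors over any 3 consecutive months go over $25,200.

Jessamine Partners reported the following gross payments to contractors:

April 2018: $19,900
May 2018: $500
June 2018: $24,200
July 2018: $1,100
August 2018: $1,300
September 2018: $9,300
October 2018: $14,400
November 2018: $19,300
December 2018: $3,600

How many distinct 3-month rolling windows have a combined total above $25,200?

April 2018–June 2018: $19,900 + $500 + $24,200 = $44,600 (over)
May 2018–July 2018: $500 + $24,200 + $1,100 = $25,800 (over)
June 2018–August 2018: $24,200 + $1,100 + $1,300 = $26,600 (over)
July 2018–September 2018: $1,100 + $1,300 + $9,300 = $11,700 (under)
August 2018–October 2018: $1,300 + $9,300 + $14,400 = $25,000 (under)
September 2018–November 2018: $9,300 + $14,400 + $19,300 = $43,000 (over)
October 2018–December 2018: $14,400 + $19,300 + $3,600 = $37,300 (over)
5 windows exceed the threshold.

5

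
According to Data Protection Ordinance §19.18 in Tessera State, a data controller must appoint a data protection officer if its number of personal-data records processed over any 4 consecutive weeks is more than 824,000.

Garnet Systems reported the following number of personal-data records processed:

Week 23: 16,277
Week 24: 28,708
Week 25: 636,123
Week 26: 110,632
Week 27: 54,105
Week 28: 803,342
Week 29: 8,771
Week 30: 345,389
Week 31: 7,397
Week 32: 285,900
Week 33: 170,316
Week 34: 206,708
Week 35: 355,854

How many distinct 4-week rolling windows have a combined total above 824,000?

Week 23–Week 26: 16,277 + 28,708 + 636,123 + 110,632 = 791,740 (under)
Week 24–Week 27: 28,708 + 636,123 + 110,632 + 54,105 = 829,568 (over)
Week 25–Week 28: 636,123 + 110,632 + 54,105 + 803,342 = 1,604,202 (over)
Week 26–Week 29: 110,632 + 54,105 + 803,342 + 8,771 = 976,850 (over)
Week 27–Week 30: 54,105 + 803,342 + 8,771 + 345,389 = 1,211,607 (over)
Week 28–Week 31: 803,342 + 8,771 + 345,389 + 7,397 = 1,164,899 (over)
Week 29–Week 32: 8,771 + 345,389 + 7,397 + 285,900 = 647,457 (under)
Week 30–Week 33: 345,389 + 7,397 + 285,900 + 170,316 = 809,002 (under)
Week 31–Week 34: 7,397 + 285,900 + 170,316 + 206,708 = 670,321 (under)
Week 32–Week 35: 285,900 + 170,316 + 206,708 + 355,854 = 1,018,778 (over)
6 windows exceed the threshold.

6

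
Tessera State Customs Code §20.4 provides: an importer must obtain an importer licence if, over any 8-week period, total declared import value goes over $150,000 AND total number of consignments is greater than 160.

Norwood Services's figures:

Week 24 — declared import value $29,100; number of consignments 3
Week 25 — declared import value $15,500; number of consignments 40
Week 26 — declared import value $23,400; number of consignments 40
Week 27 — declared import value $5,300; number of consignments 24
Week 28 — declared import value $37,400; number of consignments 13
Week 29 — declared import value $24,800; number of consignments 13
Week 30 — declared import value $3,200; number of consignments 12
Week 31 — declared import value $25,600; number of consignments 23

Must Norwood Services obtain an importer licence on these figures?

Yes

Total declared import value: $29,100 + $15,500 + $23,400 + $5,300 + $37,400 + $24,800 + $3,200 + $25,600 = $164,300 (> $150,000).
Total number of consignments: 3 + 40 + 40 + 24 + 13 + 13 + 12 + 23 = 168 (> 160).
The test is 'and': both thresholds are exceeded.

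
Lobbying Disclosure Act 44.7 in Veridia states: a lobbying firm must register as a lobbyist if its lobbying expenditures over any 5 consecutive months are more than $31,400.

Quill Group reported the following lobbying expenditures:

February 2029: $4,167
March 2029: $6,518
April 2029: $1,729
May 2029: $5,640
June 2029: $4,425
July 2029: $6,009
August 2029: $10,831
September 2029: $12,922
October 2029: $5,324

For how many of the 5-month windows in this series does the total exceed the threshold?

February 2029–June 2029: $4,167 + $6,518 + $1,729 + $5,640 + $4,425 = $22,479 (under)
March 2029–July 2029: $6,518 + $1,729 + $5,640 + $4,425 + $6,009 = $24,321 (under)
April 2029–August 2029: $1,729 + $5,640 + $4,425 + $6,009 + $10,831 = $28,634 (under)
May 2029–September 2029: $5,640 + $4,425 + $6,009 + $10,831 + $12,922 = $39,827 (over)
June 2029–October 2029: $4,425 + $6,009 + $10,831 + $12,922 + $5,324 = $39,511 (over)
2 windows exceed the threshold.

2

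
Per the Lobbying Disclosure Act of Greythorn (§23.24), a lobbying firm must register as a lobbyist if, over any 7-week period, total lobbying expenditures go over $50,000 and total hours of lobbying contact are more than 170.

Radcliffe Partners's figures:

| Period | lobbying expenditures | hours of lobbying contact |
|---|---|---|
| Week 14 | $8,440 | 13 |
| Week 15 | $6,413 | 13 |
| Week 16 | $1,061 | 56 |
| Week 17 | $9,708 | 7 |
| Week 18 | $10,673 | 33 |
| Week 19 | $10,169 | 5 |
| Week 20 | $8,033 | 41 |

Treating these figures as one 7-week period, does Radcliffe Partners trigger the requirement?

Total lobbying expenditures: $8,440 + $6,413 + $1,061 + $9,708 + $10,673 + $10,169 + $8,033 = $54,497 (> $50,000).
Total hours of lobbying contact: 13 + 13 + 56 + 7 + 33 + 5 + 41 = 168 (≤ 170).
The test is 'and': the rule requires both, and at least one is not exceeded.

No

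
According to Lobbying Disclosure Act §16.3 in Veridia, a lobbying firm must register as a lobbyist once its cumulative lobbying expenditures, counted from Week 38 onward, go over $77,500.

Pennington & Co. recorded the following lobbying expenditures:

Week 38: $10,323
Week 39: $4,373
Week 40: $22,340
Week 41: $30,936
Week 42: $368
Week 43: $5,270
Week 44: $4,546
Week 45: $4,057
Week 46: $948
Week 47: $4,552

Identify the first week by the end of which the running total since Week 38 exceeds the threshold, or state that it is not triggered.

Week 44

Through Week 38: $10,323
Through Week 39: $14,696
Through Week 40: $37,036
Through Week 41: $67,972
Through Week 42: $68,340
Through Week 43: $73,610
Through Week 44: $78,156 ← exceeds threshold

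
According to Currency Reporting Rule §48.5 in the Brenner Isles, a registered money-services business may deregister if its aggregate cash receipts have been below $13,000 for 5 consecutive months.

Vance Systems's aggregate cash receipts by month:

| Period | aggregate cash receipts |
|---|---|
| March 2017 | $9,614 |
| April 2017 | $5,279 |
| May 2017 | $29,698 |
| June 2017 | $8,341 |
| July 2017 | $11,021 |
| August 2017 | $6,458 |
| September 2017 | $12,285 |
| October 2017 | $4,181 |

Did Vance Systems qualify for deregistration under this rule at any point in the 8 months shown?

Yes

Months below $13,000: March 2017, April 2017, June 2017, July 2017, August 2017, September 2017, October 2017.
Longest run of consecutive months below the threshold: 5.
5 ≥ 5, so Vance Systems became eligible.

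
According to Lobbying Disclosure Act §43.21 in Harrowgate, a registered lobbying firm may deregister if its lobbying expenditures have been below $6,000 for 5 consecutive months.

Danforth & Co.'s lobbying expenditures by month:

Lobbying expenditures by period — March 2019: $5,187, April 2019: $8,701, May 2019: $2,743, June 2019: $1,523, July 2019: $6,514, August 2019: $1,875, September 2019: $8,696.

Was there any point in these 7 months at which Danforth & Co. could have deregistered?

Months below $6,000: March 2019, May 2019, June 2019, August 2019.
Longest run of consecutive months below the threshold: 2.
2 < 5, so Danforth & Co. never became eligible.

No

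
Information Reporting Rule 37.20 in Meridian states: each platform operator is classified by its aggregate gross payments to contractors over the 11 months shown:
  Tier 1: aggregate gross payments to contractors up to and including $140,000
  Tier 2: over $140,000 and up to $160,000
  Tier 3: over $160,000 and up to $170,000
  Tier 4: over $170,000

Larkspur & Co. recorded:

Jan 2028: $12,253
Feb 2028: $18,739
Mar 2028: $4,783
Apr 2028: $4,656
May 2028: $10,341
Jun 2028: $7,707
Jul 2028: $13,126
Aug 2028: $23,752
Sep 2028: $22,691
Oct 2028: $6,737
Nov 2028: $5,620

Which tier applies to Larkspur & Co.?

Tier 1

Aggregate gross payments to contractors: $12,253 + $18,739 + $4,783 + $4,656 + $10,341 + $7,707 + $13,126 + $23,752 + $22,691 + $6,737 + $5,620 = $130,405.
$130,405 ≤ $140,000, so Tier 1 applies.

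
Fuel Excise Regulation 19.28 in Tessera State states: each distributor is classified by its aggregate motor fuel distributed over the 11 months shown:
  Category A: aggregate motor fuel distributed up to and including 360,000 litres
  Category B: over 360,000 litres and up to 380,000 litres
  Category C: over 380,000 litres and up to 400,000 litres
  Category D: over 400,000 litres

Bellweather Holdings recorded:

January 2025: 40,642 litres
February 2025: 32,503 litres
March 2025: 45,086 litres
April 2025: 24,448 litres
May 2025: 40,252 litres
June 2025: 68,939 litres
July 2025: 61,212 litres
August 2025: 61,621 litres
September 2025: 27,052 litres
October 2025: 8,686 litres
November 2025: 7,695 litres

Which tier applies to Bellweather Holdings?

Aggregate motor fuel distributed: 40,642 litres + 32,503 litres + 45,086 litres + 24,448 litres + 40,252 litres + 68,939 litres + 61,212 litres + 61,621 litres + 27,052 litres + 8,686 litres + 7,695 litres = 418,136 litres.
418,136 litres > 400,000 litres, so Category D applies.

Category D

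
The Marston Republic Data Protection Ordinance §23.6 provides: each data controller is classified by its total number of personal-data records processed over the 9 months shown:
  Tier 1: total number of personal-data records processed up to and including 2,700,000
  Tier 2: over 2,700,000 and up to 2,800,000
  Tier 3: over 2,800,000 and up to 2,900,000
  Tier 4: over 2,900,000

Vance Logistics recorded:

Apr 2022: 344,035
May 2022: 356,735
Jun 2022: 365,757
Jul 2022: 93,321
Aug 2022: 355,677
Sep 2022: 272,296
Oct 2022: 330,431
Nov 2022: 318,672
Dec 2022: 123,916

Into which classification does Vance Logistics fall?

Tier 1

Total number of personal-data records processed: 344,035 + 356,735 + 365,757 + 93,321 + 355,677 + 272,296 + 330,431 + 318,672 + 123,916 = 2,560,840.
2,560,840 ≤ 2,700,000, so Tier 1 applies.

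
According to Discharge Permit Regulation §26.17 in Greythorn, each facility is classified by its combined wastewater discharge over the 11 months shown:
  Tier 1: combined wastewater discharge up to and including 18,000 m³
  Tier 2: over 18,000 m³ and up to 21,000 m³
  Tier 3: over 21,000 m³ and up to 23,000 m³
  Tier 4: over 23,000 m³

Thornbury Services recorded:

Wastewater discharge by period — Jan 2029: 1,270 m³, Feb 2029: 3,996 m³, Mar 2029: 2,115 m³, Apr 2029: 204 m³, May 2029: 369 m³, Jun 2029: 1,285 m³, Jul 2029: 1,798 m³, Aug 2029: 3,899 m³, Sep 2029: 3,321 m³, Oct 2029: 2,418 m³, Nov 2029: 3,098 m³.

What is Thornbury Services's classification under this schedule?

Combined wastewater discharge: 1,270 m³ + 3,996 m³ + 2,115 m³ + 204 m³ + 369 m³ + 1,285 m³ + 1,798 m³ + 3,899 m³ + 3,321 m³ + 2,418 m³ + 3,098 m³ = 23,773 m³.
23,773 m³ > 23,000 m³, so Tier 4 applies.

Tier 4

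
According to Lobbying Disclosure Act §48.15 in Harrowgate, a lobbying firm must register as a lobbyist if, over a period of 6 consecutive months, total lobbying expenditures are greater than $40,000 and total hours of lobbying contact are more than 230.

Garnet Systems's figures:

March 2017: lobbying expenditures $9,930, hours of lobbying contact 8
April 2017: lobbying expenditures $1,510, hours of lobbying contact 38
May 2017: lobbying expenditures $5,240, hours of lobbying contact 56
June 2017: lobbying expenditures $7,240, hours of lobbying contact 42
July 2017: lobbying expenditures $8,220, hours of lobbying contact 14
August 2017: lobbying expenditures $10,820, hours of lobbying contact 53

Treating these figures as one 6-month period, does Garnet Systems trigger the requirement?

No

Total lobbying expenditures: $9,930 + $1,510 + $5,240 + $7,240 + $8,220 + $10,820 = $42,960 (> $40,000).
Total hours of lobbying contact: 8 + 38 + 56 + 42 + 14 + 53 = 211 (≤ 230).
The test is 'and': the rule requires both, and at least one is not exceeded.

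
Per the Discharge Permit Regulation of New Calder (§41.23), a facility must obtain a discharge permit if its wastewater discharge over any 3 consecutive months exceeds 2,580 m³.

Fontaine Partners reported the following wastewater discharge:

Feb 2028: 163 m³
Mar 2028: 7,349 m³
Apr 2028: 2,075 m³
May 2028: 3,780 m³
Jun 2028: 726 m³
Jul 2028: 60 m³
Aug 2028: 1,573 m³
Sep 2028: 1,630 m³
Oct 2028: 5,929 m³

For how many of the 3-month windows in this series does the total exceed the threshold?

6

Feb 2028–Apr 2028: 163 m³ + 7,349 m³ + 2,075 m³ = 9,587 m³ (over)
Mar 2028–May 2028: 7,349 m³ + 2,075 m³ + 3,780 m³ = 13,204 m³ (over)
Apr 2028–Jun 2028: 2,075 m³ + 3,780 m³ + 726 m³ = 6,581 m³ (over)
May 2028–Jul 2028: 3,780 m³ + 726 m³ + 60 m³ = 4,566 m³ (over)
Jun 2028–Aug 2028: 726 m³ + 60 m³ + 1,573 m³ = 2,359 m³ (under)
Jul 2028–Sep 2028: 60 m³ + 1,573 m³ + 1,630 m³ = 3,263 m³ (over)
Aug 2028–Oct 2028: 1,573 m³ + 1,630 m³ + 5,929 m³ = 9,132 m³ (over)
6 windows exceed the threshold.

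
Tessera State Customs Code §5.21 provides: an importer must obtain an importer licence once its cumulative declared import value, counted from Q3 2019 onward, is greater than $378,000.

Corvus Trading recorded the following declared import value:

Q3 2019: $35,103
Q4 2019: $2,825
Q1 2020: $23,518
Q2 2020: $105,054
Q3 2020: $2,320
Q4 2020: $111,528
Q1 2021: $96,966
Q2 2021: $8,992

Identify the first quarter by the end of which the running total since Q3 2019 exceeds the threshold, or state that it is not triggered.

Q2 2021

Through Q3 2019: $35,103
Through Q4 2019: $37,928
Through Q1 2020: $61,446
Through Q2 2020: $166,500
Through Q3 2020: $168,820
Through Q4 2020: $280,348
Through Q1 2021: $377,314
Through Q2 2021: $386,306 ← exceeds threshold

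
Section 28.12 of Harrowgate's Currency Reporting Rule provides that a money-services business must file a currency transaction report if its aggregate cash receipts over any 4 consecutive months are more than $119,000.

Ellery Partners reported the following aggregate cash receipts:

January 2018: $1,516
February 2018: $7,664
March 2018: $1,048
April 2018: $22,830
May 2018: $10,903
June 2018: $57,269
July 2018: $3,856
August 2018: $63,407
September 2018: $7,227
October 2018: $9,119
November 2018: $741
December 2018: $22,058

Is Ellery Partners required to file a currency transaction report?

Yes

January 2018–April 2018: $1,516 + $7,664 + $1,048 + $22,830 = $33,058 (under)
February 2018–May 2018: $7,664 + $1,048 + $22,830 + $10,903 = $42,445 (under)
March 2018–June 2018: $1,048 + $22,830 + $10,903 + $57,269 = $92,050 (under)
April 2018–July 2018: $22,830 + $10,903 + $57,269 + $3,856 = $94,858 (under)
May 2018–August 2018: $10,903 + $57,269 + $3,856 + $63,407 = $135,435 (over)
June 2018–September 2018: $57,269 + $3,856 + $63,407 + $7,227 = $131,759 (over)
July 2018–October 2018: $3,856 + $63,407 + $7,227 + $9,119 = $83,609 (under)
August 2018–November 2018: $63,407 + $7,227 + $9,119 + $741 = $80,494 (under)
September 2018–December 2018: $7,227 + $9,119 + $741 + $22,058 = $39,145 (under)
At least one window exceeds $119,000.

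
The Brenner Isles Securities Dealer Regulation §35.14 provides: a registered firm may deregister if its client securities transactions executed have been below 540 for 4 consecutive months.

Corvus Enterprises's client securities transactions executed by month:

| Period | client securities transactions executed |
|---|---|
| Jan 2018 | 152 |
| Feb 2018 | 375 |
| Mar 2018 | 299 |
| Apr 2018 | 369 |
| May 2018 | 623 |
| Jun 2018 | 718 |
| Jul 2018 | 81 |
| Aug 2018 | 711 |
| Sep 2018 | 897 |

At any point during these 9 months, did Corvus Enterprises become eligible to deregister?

Months below 540: Jan 2018, Feb 2018, Mar 2018, Apr 2018, Jul 2018.
Longest run of consecutive months below the threshold: 4.
4 ≥ 4, so Corvus Enterprises became eligible.

Yes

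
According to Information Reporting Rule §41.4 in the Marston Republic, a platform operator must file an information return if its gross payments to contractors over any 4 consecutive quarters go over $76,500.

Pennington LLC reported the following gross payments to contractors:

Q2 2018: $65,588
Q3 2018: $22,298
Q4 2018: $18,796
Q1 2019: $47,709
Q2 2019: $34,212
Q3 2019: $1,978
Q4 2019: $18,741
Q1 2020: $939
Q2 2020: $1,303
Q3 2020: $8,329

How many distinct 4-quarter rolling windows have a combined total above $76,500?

Q2 2018–Q1 2019: $65,588 + $22,298 + $18,796 + $47,709 = $154,391 (over)
Q3 2018–Q2 2019: $22,298 + $18,796 + $47,709 + $34,212 = $123,015 (over)
Q4 2018–Q3 2019: $18,796 + $47,709 + $34,212 + $1,978 = $102,695 (over)
Q1 2019–Q4 2019: $47,709 + $34,212 + $1,978 + $18,741 = $102,640 (over)
Q2 2019–Q1 2020: $34,212 + $1,978 + $18,741 + $939 = $55,870 (under)
Q3 2019–Q2 2020: $1,978 + $18,741 + $939 + $1,303 = $22,961 (under)
Q4 2019–Q3 2020: $18,741 + $939 + $1,303 + $8,329 = $29,312 (under)
4 windows exceed the threshold.

4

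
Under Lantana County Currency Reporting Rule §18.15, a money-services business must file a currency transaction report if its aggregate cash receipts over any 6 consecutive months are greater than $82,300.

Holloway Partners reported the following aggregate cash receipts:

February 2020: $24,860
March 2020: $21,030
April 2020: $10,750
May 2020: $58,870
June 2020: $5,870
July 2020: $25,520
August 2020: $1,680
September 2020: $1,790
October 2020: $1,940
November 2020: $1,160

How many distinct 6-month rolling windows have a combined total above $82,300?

4

February 2020–July 2020: $24,860 + $21,030 + $10,750 + $58,870 + $5,870 + $25,520 = $146,900 (over)
March 2020–August 2020: $21,030 + $10,750 + $58,870 + $5,870 + $25,520 + $1,680 = $123,720 (over)
April 2020–September 2020: $10,750 + $58,870 + $5,870 + $25,520 + $1,680 + $1,790 = $104,480 (over)
May 2020–October 2020: $58,870 + $5,870 + $25,520 + $1,680 + $1,790 + $1,940 = $95,670 (over)
June 2020–November 2020: $5,870 + $25,520 + $1,680 + $1,790 + $1,940 + $1,160 = $37,960 (under)
4 windows exceed the threshold.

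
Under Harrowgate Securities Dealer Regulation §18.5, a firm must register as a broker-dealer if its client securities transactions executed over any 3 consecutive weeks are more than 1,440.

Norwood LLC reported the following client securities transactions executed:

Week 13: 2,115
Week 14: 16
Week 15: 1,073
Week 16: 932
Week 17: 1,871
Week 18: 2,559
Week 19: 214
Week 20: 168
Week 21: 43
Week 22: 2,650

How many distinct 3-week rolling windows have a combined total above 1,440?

7

Week 13–Week 15: 2,115 + 16 + 1,073 = 3,204 (over)
Week 14–Week 16: 16 + 1,073 + 932 = 2,021 (over)
Week 15–Week 17: 1,073 + 932 + 1,871 = 3,876 (over)
Week 16–Week 18: 932 + 1,871 + 2,559 = 5,362 (over)
Week 17–Week 19: 1,871 + 2,559 + 214 = 4,644 (over)
Week 18–Week 20: 2,559 + 214 + 168 = 2,941 (over)
Week 19–Week 21: 214 + 168 + 43 = 425 (under)
Week 20–Week 22: 168 + 43 + 2,650 = 2,861 (over)
7 windows exceed the threshold.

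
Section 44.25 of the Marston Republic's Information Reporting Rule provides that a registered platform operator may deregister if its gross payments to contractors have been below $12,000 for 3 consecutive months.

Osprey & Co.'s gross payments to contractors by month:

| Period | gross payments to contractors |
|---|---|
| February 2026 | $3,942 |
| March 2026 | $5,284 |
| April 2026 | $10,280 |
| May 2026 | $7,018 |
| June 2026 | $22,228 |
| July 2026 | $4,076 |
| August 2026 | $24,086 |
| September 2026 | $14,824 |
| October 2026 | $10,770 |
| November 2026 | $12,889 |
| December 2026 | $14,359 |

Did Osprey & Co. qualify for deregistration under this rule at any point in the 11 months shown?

Months below $12,000: February 2026, March 2026, April 2026, May 2026, July 2026, October 2026.
Longest run of consecutive months below the threshold: 4.
4 ≥ 3, so Osprey & Co. became eligible.

Yes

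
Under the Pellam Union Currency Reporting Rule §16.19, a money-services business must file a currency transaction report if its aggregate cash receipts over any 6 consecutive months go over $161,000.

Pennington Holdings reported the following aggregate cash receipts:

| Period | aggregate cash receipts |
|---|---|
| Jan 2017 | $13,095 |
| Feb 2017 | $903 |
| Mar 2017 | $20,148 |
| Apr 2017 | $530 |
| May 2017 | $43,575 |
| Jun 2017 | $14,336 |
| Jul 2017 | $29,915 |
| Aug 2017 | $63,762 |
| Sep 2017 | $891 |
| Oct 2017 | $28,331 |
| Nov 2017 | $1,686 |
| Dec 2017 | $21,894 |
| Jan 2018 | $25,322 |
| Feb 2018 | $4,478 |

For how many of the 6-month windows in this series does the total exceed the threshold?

2

Jan 2017–Jun 2017: $13,095 + $903 + $20,148 + $530 + $43,575 + $14,336 = $92,587 (under)
Feb 2017–Jul 2017: $903 + $20,148 + $530 + $43,575 + $14,336 + $29,915 = $109,407 (under)
Mar 2017–Aug 2017: $20,148 + $530 + $43,575 + $14,336 + $29,915 + $63,762 = $172,266 (over)
Apr 2017–Sep 2017: $530 + $43,575 + $14,336 + $29,915 + $63,762 + $891 = $153,009 (under)
May 2017–Oct 2017: $43,575 + $14,336 + $29,915 + $63,762 + $891 + $28,331 = $180,810 (over)
Jun 2017–Nov 2017: $14,336 + $29,915 + $63,762 + $891 + $28,331 + $1,686 = $138,921 (under)
Jul 2017–Dec 2017: $29,915 + $63,762 + $891 + $28,331 + $1,686 + $21,894 = $146,479 (under)
Aug 2017–Jan 2018: $63,762 + $891 + $28,331 + $1,686 + $21,894 + $25,322 = $141,886 (under)
Sep 2017–Feb 2018: $891 + $28,331 + $1,686 + $21,894 + $25,322 + $4,478 = $82,602 (under)
2 windows exceed the threshold.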